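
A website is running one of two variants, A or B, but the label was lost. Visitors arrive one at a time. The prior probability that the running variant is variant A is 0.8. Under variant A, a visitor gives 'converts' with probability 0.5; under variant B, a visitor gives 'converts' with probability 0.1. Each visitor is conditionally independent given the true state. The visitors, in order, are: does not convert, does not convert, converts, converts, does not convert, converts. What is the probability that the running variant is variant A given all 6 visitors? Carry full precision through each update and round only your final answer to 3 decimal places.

0.988

After 'does not convert': P(A) = 0.5·0.8000 / (0.5·0.8000 + 0.9·0.2000) ≈ 0.6897
After 'does not convert': P(A) = 0.5·0.6897 / (0.5·0.6897 + 0.9·0.3103) ≈ 0.5525
After 'converts': P(A) = 0.5·0.5525 / (0.5·0.5525 + 0.1·0.4475) ≈ 0.8606
After 'converts': P(A) = 0.5·0.8606 / (0.5·0.8606 + 0.1·0.1394) ≈ 0.9686
After 'does not convert': P(A) = 0.5·0.9686 / (0.5·0.9686 + 0.9·0.0314) ≈ 0.9449
After 'converts': P(A) = 0.5·0.9449 / (0.5·0.9449 + 0.1·0.0551) ≈ 0.9885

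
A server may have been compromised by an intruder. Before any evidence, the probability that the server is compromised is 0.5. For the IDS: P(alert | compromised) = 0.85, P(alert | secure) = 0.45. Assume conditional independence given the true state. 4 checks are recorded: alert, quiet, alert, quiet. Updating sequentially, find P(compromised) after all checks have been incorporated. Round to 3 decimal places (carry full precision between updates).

0.210

After 'alert': P(compromised) = 0.85·0.5000 / (0.85·0.5000 + 0.45·0.5000) ≈ 0.6538
After 'quiet': P(compromised) = 0.15·0.6538 / (0.15·0.6538 + 0.55·0.3462) ≈ 0.3400
After 'alert': P(compromised) = 0.85·0.3400 / (0.85·0.3400 + 0.45·0.6600) ≈ 0.4932
After 'quiet': P(compromised) = 0.15·0.4932 / (0.15·0.4932 + 0.55·0.5068) ≈ 0.2097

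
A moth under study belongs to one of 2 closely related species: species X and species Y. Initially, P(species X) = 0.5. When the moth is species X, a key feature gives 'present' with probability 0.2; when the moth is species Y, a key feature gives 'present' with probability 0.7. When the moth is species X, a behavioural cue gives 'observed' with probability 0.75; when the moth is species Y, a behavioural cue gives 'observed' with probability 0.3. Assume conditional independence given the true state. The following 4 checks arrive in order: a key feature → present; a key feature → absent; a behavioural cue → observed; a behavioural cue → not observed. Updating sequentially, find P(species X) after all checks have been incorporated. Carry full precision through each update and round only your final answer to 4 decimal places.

0.4049

Apply Bayes' rule sequentially, carrying P(species X) forward.
After a key feature='present': P(species X) = 0.2·0.5000 / (0.2·0.5000 + 0.7·0.5000) ≈ 0.2222
After a key feature='absent': P(species X) = 0.8·0.2222 / (0.8·0.2222 + 0.3·0.7778) ≈ 0.4324
After a behavioural cue='observed': P(species X) = 0.75·0.4324 / (0.75·0.4324 + 0.3·0.5676) ≈ 0.6557
After a behavioural cue='not observed': P(species X) = 0.25·0.6557 / (0.25·0.6557 + 0.7·0.3443) ≈ 0.4049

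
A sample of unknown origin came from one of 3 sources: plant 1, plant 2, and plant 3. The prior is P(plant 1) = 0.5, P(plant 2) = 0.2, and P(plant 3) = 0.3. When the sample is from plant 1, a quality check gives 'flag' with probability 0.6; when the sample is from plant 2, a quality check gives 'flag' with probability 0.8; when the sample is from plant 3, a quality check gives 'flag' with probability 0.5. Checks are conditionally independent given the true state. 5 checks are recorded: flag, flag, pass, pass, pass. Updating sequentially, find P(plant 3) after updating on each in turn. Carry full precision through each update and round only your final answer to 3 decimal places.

0.428

After 'flag': normaliser = 0.6·0.5000 + 0.8·0.2000 + 0.5·0.3000; P(plant 1) ≈ 0.4918, P(plant 2) ≈ 0.2623, P(plant 3) ≈ 0.2459
After 'flag': normaliser = 0.6·0.4918 + 0.8·0.2623 + 0.5·0.2459; P(plant 1) ≈ 0.4700, P(plant 2) ≈ 0.3342, P(plant 3) ≈ 0.1958
After 'pass': normaliser = 0.4·0.4700 + 0.2·0.3342 + 0.5·0.1958; P(plant 1) ≈ 0.5329, P(plant 2) ≈ 0.1895, P(plant 3) ≈ 0.2776
After 'pass': normaliser = 0.4·0.5329 + 0.2·0.1895 + 0.5·0.2776; P(plant 1) ≈ 0.5468, P(plant 2) ≈ 0.0972, P(plant 3) ≈ 0.3560
After 'pass': normaliser = 0.4·0.5468 + 0.2·0.0972 + 0.5·0.3560; P(plant 1) ≈ 0.5256, P(plant 2) ≈ 0.0467, P(plant 3) ≈ 0.4277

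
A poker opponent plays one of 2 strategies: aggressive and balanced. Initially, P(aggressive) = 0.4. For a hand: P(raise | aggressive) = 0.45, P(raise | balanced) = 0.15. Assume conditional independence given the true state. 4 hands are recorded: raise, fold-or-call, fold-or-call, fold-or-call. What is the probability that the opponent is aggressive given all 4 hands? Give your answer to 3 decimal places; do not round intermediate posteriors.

0.351

Apply Bayes' rule sequentially, carrying P(aggressive) forward.
After 'raise': P(aggressive) = 0.45·0.4000 / (0.45·0.4000 + 0.15·0.6000) ≈ 0.6667
After 'fold-or-call': P(aggressive) = 0.55·0.6667 / (0.55·0.6667 + 0.85·0.3333) ≈ 0.5641
After 'fold-or-call': P(aggressive) = 0.55·0.5641 / (0.55·0.5641 + 0.85·0.4359) ≈ 0.4557
After 'fold-or-call': P(aggressive) = 0.55·0.4557 / (0.55·0.4557 + 0.85·0.5443) ≈ 0.3514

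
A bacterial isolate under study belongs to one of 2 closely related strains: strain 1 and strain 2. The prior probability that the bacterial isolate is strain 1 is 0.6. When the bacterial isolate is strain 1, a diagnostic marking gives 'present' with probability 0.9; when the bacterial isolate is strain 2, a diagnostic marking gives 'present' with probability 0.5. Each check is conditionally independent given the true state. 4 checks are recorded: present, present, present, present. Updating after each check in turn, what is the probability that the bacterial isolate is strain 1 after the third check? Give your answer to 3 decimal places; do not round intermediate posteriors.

After 'present': P(strain 1) = 0.9·0.6000 / (0.9·0.6000 + 0.5·0.4000) ≈ 0.7297
After 'present': P(strain 1) = 0.9·0.7297 / (0.9·0.7297 + 0.5·0.2703) ≈ 0.8294
After 'present': P(strain 1) = 0.9·0.8294 / (0.9·0.8294 + 0.5·0.1706) ≈ 0.8974

0.897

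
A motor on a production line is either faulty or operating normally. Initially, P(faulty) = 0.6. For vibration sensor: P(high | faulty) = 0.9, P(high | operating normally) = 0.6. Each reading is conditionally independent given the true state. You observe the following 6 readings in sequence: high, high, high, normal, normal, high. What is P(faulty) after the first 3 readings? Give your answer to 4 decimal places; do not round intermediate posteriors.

0.8351

Apply Bayes' rule sequentially, carrying P(faulty) forward.
After 'high': P(faulty) = 0.9·0.6000 / (0.9·0.6000 + 0.6·0.4000) ≈ 0.6923
After 'high': P(faulty) = 0.9·0.6923 / (0.9·0.6923 + 0.6·0.3077) ≈ 0.7714
After 'high': P(faulty) = 0.9·0.7714 / (0.9·0.7714 + 0.6·0.2286) ≈ 0.8351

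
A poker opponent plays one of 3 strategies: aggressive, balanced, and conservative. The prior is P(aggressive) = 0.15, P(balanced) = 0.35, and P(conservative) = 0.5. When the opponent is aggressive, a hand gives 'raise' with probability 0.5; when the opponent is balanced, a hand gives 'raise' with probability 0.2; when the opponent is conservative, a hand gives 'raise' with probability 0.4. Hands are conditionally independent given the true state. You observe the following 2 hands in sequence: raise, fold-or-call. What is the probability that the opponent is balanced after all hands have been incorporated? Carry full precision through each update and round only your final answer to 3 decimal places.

0.262

After 'raise': normaliser = 0.5·0.1500 + 0.2·0.3500 + 0.4·0.5000; P(aggressive) ≈ 0.2174, P(balanced) ≈ 0.2029, P(conservative) ≈ 0.5797
After 'fold-or-call': normaliser = 0.5·0.2174 + 0.8·0.2029 + 0.6·0.5797; P(aggressive) ≈ 0.1756, P(balanced) ≈ 0.2623, P(conservative) ≈ 0.5621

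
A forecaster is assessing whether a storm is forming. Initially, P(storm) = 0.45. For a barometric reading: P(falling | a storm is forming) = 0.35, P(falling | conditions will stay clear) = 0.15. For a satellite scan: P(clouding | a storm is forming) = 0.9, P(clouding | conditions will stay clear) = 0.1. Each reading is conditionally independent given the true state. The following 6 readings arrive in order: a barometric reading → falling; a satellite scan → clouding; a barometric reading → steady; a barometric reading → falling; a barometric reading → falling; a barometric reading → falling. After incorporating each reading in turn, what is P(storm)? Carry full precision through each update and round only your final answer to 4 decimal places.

0.9940

Each posterior becomes the prior for the next update.
After a barometric reading='falling': P(storm) = 0.35·0.4500 / (0.35·0.4500 + 0.15·0.5500) ≈ 0.6562
After a satellite scan='clouding': P(storm) = 0.9·0.6562 / (0.9·0.6562 + 0.1·0.3438) ≈ 0.9450
After a barometric reading='steady': P(storm) = 0.65·0.9450 / (0.65·0.9450 + 0.85·0.0550) ≈ 0.9293
After a barometric reading='falling': P(storm) = 0.35·0.9293 / (0.35·0.9293 + 0.15·0.0707) ≈ 0.9684
After a barometric reading='falling': P(storm) = 0.35·0.9684 / (0.35·0.9684 + 0.15·0.0316) ≈ 0.9862
After a barometric reading='falling': P(storm) = 0.35·0.9862 / (0.35·0.9862 + 0.15·0.0138) ≈ 0.9940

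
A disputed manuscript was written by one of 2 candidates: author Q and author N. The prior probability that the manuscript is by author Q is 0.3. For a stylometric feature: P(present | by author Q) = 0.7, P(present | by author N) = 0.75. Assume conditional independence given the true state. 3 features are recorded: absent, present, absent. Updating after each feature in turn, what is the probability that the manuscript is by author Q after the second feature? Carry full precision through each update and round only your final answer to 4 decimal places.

0.3243

After 'absent': P(author Q) = 0.3·0.3000 / (0.3·0.3000 + 0.25·0.7000) ≈ 0.3396
After 'present': P(author Q) = 0.7·0.3396 / (0.7·0.3396 + 0.75·0.6604) ≈ 0.3243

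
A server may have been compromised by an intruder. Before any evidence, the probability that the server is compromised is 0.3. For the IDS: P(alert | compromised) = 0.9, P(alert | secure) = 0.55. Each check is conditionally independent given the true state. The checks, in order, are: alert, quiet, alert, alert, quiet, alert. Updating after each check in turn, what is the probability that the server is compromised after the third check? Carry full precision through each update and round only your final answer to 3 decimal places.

0.203

Each posterior becomes the prior for the next update.
After 'alert': P(compromised) = 0.9·0.3000 / (0.9·0.3000 + 0.55·0.7000) ≈ 0.4122
After 'quiet': P(compromised) = 0.1·0.4122 / (0.1·0.4122 + 0.45·0.5878) ≈ 0.1348
After 'alert': P(compromised) = 0.9·0.1348 / (0.9·0.1348 + 0.55·0.8652) ≈ 0.2032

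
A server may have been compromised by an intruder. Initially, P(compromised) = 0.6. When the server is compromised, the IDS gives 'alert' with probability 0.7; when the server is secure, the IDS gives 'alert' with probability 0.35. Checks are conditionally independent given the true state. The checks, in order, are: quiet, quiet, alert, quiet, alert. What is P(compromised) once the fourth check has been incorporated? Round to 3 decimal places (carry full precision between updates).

After 'quiet': P(compromised) = 0.3·0.6000 / (0.3·0.6000 + 0.65·0.4000) ≈ 0.4091
After 'quiet': P(compromised) = 0.3·0.4091 / (0.3·0.4091 + 0.65·0.5909) ≈ 0.2422
After 'alert': P(compromised) = 0.7·0.2422 / (0.7·0.2422 + 0.35·0.7578) ≈ 0.3899
After 'quiet': P(compromised) = 0.3·0.3899 / (0.3·0.3899 + 0.65·0.6101) ≈ 0.2278

0.228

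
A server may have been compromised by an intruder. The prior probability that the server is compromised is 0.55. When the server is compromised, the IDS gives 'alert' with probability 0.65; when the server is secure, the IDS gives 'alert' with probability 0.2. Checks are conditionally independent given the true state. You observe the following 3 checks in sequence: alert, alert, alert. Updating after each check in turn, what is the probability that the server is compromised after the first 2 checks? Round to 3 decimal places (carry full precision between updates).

0.928

After 'alert': P(compromised) = 0.65·0.5500 / (0.65·0.5500 + 0.2·0.4500) ≈ 0.7989
After 'alert': P(compromised) = 0.65·0.7989 / (0.65·0.7989 + 0.2·0.2011) ≈ 0.9281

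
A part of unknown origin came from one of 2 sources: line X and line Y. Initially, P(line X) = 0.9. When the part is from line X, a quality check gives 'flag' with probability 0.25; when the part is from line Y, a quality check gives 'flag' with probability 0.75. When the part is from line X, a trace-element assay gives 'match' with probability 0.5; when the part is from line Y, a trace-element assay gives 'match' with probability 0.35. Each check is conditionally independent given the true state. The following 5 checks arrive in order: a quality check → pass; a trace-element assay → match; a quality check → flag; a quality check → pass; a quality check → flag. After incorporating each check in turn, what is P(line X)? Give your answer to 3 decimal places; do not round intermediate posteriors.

Apply Bayes' rule sequentially, carrying P(line X) forward.
After a quality check='pass': P(line X) = 0.75·0.9000 / (0.75·0.9000 + 0.25·0.1000) ≈ 0.9643
After a trace-element assay='match': P(line X) = 0.5·0.9643 / (0.5·0.9643 + 0.35·0.0357) ≈ 0.9747
After a quality check='flag': P(line X) = 0.25·0.9747 / (0.25·0.9747 + 0.75·0.0253) ≈ 0.9278
After a quality check='pass': P(line X) = 0.75·0.9278 / (0.75·0.9278 + 0.25·0.0722) ≈ 0.9747
After a quality check='flag': P(line X) = 0.25·0.9747 / (0.25·0.9747 + 0.75·0.0253) ≈ 0.9278

0.928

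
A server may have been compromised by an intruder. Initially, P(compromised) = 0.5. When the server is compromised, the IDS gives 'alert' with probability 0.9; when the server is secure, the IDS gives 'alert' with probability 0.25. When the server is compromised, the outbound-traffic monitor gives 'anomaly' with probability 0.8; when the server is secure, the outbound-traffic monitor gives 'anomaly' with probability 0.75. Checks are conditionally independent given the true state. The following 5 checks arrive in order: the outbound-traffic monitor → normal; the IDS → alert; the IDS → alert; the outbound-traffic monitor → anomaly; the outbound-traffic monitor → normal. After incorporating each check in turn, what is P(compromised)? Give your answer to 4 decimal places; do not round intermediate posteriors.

Each posterior becomes the prior for the next update.
After the outbound-traffic monitor='normal': P(compromised) = 0.2·0.5000 / (0.2·0.5000 + 0.25·0.5000) ≈ 0.4444
After the IDS='alert': P(compromised) = 0.9·0.4444 / (0.9·0.4444 + 0.25·0.5556) ≈ 0.7423
After the IDS='alert': P(compromised) = 0.9·0.7423 / (0.9·0.7423 + 0.25·0.2577) ≈ 0.9120
After the outbound-traffic monitor='anomaly': P(compromised) = 0.8·0.9120 / (0.8·0.9120 + 0.75·0.0880) ≈ 0.9171
After the outbound-traffic monitor='normal': P(compromised) = 0.2·0.9171 / (0.2·0.9171 + 0.25·0.0829) ≈ 0.8984

0.8984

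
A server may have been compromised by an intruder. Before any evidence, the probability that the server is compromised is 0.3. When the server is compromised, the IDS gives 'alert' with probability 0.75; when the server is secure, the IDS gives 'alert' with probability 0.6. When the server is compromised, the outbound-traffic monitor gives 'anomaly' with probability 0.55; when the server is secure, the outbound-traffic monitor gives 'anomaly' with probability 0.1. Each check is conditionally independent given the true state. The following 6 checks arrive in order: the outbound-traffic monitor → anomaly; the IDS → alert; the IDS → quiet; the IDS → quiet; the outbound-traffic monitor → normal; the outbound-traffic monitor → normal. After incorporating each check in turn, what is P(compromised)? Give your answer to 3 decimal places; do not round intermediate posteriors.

0.223

After the outbound-traffic monitor='anomaly': P(compromised) = 0.55·0.3000 / (0.55·0.3000 + 0.1·0.7000) ≈ 0.7021
After the IDS='alert': P(compromised) = 0.75·0.7021 / (0.75·0.7021 + 0.6·0.2979) ≈ 0.7466
After the IDS='quiet': P(compromised) = 0.25·0.7466 / (0.25·0.7466 + 0.4·0.2534) ≈ 0.6481
After the IDS='quiet': P(compromised) = 0.25·0.6481 / (0.25·0.6481 + 0.4·0.3519) ≈ 0.5351
After the outbound-traffic monitor='normal': P(compromised) = 0.45·0.5351 / (0.45·0.5351 + 0.9·0.4649) ≈ 0.3653
After the outbound-traffic monitor='normal': P(compromised) = 0.45·0.3653 / (0.45·0.3653 + 0.9·0.6347) ≈ 0.2234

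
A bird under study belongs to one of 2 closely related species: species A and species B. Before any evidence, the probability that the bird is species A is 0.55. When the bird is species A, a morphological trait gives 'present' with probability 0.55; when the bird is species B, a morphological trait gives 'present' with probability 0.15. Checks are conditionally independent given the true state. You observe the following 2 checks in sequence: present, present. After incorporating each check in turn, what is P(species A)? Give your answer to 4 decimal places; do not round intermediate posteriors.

After 'present': P(species A) = 0.55·0.5500 / (0.55·0.5500 + 0.15·0.4500) ≈ 0.8176
After 'present': P(species A) = 0.55·0.8176 / (0.55·0.8176 + 0.15·0.1824) ≈ 0.9426

0.9426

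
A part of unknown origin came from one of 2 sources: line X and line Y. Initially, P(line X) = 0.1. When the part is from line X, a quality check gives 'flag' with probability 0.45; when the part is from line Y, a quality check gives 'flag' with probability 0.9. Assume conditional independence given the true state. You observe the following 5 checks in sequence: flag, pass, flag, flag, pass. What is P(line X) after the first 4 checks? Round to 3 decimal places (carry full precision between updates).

After 'flag': P(line X) = 0.45·0.1000 / (0.45·0.1000 + 0.9·0.9000) ≈ 0.0526
After 'pass': P(line X) = 0.55·0.0526 / (0.55·0.0526 + 0.1·0.9474) ≈ 0.2340
After 'flag': P(line X) = 0.45·0.2340 / (0.45·0.2340 + 0.9·0.7660) ≈ 0.1325
After 'flag': P(line X) = 0.45·0.1325 / (0.45·0.1325 + 0.9·0.8675) ≈ 0.0710

0.071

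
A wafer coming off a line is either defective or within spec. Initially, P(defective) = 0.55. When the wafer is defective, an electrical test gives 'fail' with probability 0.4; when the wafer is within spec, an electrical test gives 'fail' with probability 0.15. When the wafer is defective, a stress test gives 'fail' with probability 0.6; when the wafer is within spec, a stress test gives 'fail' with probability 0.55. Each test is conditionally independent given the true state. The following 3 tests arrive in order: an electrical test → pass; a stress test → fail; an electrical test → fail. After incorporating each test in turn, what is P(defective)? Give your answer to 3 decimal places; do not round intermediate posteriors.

After an electrical test='pass': P(defective) = 0.6·0.5500 / (0.6·0.5500 + 0.85·0.4500) ≈ 0.4632
After a stress test='fail': P(defective) = 0.6·0.4632 / (0.6·0.4632 + 0.55·0.5368) ≈ 0.4848
After an electrical test='fail': P(defective) = 0.4·0.4848 / (0.4·0.4848 + 0.15·0.5152) ≈ 0.7151

0.715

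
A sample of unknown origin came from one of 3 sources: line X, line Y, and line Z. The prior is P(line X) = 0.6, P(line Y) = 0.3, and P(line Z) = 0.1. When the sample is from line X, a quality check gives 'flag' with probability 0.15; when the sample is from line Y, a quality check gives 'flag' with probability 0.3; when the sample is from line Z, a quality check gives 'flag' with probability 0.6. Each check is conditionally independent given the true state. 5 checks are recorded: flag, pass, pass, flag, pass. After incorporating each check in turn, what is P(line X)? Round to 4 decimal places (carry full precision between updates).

After 'flag': normaliser = 0.15·0.6000 + 0.3·0.3000 + 0.6·0.1000; P(line X) ≈ 0.3750, P(line Y) ≈ 0.3750, P(line Z) ≈ 0.2500
After 'pass': normaliser = 0.85·0.3750 + 0.7·0.3750 + 0.4·0.2500; P(line X) ≈ 0.4679, P(line Y) ≈ 0.3853, P(line Z) ≈ 0.1468
After 'pass': normaliser = 0.85·0.4679 + 0.7·0.3853 + 0.4·0.1468; P(line X) ≈ 0.5477, P(line Y) ≈ 0.3714, P(line Z) ≈ 0.0809
After 'flag': normaliser = 0.15·0.5477 + 0.3·0.3714 + 0.6·0.0809; P(line X) ≈ 0.3393, P(line Y) ≈ 0.4603, P(line Z) ≈ 0.2004
After 'pass': normaliser = 0.85·0.3393 + 0.7·0.4603 + 0.4·0.2004; P(line X) ≈ 0.4175, P(line Y) ≈ 0.4664, P(line Z) ≈ 0.1160

0.4175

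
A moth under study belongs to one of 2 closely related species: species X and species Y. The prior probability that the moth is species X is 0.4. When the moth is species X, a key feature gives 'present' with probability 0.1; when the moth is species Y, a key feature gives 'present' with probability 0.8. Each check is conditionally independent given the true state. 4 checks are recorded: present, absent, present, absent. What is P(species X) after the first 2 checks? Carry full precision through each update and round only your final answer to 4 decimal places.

0.2727

Apply Bayes' rule sequentially, carrying P(species X) forward.
After 'present': P(species X) = 0.1·0.4000 / (0.1·0.4000 + 0.8·0.6000) ≈ 0.0769
After 'absent': P(species X) = 0.9·0.0769 / (0.9·0.0769 + 0.2·0.9231) ≈ 0.2727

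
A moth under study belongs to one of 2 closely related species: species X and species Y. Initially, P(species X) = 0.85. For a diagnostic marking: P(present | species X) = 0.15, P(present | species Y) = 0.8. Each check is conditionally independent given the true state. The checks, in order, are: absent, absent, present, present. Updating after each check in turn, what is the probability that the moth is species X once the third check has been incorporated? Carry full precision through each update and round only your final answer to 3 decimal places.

0.950

Each posterior becomes the prior for the next update.
After 'absent': P(species X) = 0.85·0.8500 / (0.85·0.8500 + 0.2·0.1500) ≈ 0.9601
After 'absent': P(species X) = 0.85·0.9601 / (0.85·0.9601 + 0.2·0.0399) ≈ 0.9903
After 'present': P(species X) = 0.15·0.9903 / (0.15·0.9903 + 0.8·0.0097) ≈ 0.9505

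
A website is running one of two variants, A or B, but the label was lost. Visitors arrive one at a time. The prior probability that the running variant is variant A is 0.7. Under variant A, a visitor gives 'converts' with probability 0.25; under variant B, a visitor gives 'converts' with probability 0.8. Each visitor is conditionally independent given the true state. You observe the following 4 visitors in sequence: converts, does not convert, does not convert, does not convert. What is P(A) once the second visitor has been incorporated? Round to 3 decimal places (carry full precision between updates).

0.732

After 'converts': P(A) = 0.25·0.7000 / (0.25·0.7000 + 0.8·0.3000) ≈ 0.4217
After 'does not convert': P(A) = 0.75·0.4217 / (0.75·0.4217 + 0.2·0.5783) ≈ 0.7322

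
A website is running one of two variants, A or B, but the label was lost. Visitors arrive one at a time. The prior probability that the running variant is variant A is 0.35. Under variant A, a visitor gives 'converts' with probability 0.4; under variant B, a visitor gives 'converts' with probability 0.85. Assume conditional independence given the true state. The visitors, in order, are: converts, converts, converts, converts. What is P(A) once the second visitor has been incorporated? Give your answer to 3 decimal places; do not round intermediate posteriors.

After 'converts': P(A) = 0.4·0.3500 / (0.4·0.3500 + 0.85·0.6500) ≈ 0.2022
After 'converts': P(A) = 0.4·0.2022 / (0.4·0.2022 + 0.85·0.7978) ≈ 0.1065

0.107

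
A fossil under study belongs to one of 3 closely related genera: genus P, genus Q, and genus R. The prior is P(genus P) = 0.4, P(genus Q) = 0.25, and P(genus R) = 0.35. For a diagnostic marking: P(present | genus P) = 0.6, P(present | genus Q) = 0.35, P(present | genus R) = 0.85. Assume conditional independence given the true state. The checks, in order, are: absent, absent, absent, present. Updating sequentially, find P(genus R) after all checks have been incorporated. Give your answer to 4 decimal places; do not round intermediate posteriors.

Each posterior becomes the prior for the next update.
After 'absent': normaliser = 0.4·0.4000 + 0.65·0.2500 + 0.15·0.3500; P(genus P) ≈ 0.4267, P(genus Q) ≈ 0.4333, P(genus R) ≈ 0.1400
After 'absent': normaliser = 0.4·0.4267 + 0.65·0.4333 + 0.15·0.1400; P(genus P) ≈ 0.3606, P(genus Q) ≈ 0.5951, P(genus R) ≈ 0.0444
After 'absent': normaliser = 0.4·0.3606 + 0.65·0.5951 + 0.15·0.0444; P(genus P) ≈ 0.2682, P(genus Q) ≈ 0.7194, P(genus R) ≈ 0.0124
After 'present': normaliser = 0.6·0.2682 + 0.35·0.7194 + 0.85·0.0124; P(genus P) ≈ 0.3803, P(genus Q) ≈ 0.5949, P(genus R) ≈ 0.0249

0.0249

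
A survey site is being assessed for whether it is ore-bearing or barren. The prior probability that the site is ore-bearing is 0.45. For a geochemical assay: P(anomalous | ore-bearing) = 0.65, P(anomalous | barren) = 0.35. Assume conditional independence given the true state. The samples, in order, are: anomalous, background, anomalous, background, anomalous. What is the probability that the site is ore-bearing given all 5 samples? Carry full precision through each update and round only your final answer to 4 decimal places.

After 'anomalous': P(ore) = 0.65·0.4500 / (0.65·0.4500 + 0.35·0.5500) ≈ 0.6031
After 'background': P(ore) = 0.35·0.6031 / (0.35·0.6031 + 0.65·0.3969) ≈ 0.4500
After 'anomalous': P(ore) = 0.65·0.4500 / (0.65·0.4500 + 0.35·0.5500) ≈ 0.6031
After 'background': P(ore) = 0.35·0.6031 / (0.35·0.6031 + 0.65·0.3969) ≈ 0.4500
After 'anomalous': P(ore) = 0.65·0.4500 / (0.65·0.4500 + 0.35·0.5500) ≈ 0.6031

0.6031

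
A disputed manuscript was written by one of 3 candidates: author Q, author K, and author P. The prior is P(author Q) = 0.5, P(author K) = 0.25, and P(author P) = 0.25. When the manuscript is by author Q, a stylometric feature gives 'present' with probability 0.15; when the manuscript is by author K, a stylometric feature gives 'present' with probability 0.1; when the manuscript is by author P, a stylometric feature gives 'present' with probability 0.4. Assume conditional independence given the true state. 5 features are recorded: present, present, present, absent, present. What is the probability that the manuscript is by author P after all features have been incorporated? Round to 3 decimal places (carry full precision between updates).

After 'present': normaliser = 0.15·0.5000 + 0.1·0.2500 + 0.4·0.2500; P(author Q) ≈ 0.3750, P(author K) ≈ 0.1250, P(author P) ≈ 0.5000
After 'present': normaliser = 0.15·0.3750 + 0.1·0.1250 + 0.4·0.5000; P(author Q) ≈ 0.2093, P(author K) ≈ 0.0465, P(author P) ≈ 0.7442
After 'present': normaliser = 0.15·0.2093 + 0.1·0.0465 + 0.4·0.7442; P(author Q) ≈ 0.0941, P(author K) ≈ 0.0139, P(author P) ≈ 0.8920
After 'absent': normaliser = 0.85·0.0941 + 0.9·0.0139 + 0.6·0.8920; P(author Q) ≈ 0.1274, P(author K) ≈ 0.0200, P(author P) ≈ 0.8526
After 'present': normaliser = 0.15·0.1274 + 0.1·0.0200 + 0.4·0.8526; P(author Q) ≈ 0.0528, P(author K) ≈ 0.0055, P(author P) ≈ 0.9417

0.942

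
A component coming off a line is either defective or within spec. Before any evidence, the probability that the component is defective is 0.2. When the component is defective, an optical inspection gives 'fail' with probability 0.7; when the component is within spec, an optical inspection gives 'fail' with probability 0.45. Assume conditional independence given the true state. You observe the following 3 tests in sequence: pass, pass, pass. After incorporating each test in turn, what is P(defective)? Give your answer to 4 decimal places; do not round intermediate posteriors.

After 'pass': P(defective) = 0.3·0.2000 / (0.3·0.2000 + 0.55·0.8000) ≈ 0.1200
After 'pass': P(defective) = 0.3·0.1200 / (0.3·0.1200 + 0.55·0.8800) ≈ 0.0692
After 'pass': P(defective) = 0.3·0.0692 / (0.3·0.0692 + 0.55·0.9308) ≈ 0.0390

0.0390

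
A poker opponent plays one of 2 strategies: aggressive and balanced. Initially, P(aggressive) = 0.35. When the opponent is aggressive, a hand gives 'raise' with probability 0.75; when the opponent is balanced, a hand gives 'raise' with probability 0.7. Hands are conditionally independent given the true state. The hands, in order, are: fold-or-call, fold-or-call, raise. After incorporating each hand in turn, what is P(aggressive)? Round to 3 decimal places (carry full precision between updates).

0.286

After 'fold-or-call': P(aggressive) = 0.25·0.3500 / (0.25·0.3500 + 0.3·0.6500) ≈ 0.3097
After 'fold-or-call': P(aggressive) = 0.25·0.3097 / (0.25·0.3097 + 0.3·0.6903) ≈ 0.2722
After 'raise': P(aggressive) = 0.75·0.2722 / (0.75·0.2722 + 0.7·0.7278) ≈ 0.2860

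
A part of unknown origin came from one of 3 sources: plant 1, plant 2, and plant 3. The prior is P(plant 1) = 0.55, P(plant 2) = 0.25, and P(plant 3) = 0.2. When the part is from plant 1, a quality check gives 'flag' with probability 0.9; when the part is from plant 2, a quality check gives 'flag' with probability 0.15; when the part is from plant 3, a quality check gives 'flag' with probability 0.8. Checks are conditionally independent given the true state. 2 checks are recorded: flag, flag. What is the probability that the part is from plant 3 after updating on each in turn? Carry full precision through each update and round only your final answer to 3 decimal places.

0.221

After 'flag': normaliser = 0.9·0.5500 + 0.15·0.2500 + 0.8·0.2000; P(plant 1) ≈ 0.7148, P(plant 2) ≈ 0.0542, P(plant 3) ≈ 0.2310
After 'flag': normaliser = 0.9·0.7148 + 0.15·0.0542 + 0.8·0.2310; P(plant 1) ≈ 0.7693, P(plant 2) ≈ 0.0097, P(plant 3) ≈ 0.2210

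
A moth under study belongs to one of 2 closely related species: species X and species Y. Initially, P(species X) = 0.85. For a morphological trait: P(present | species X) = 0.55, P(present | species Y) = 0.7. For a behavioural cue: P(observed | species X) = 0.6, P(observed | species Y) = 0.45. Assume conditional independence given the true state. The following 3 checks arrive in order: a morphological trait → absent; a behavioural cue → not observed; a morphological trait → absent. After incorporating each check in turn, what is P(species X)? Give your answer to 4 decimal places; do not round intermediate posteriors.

Apply Bayes' rule sequentially, carrying P(species X) forward.
After a morphological trait='absent': P(species X) = 0.45·0.8500 / (0.45·0.8500 + 0.3·0.1500) ≈ 0.8947
After a behavioural cue='not observed': P(species X) = 0.4·0.8947 / (0.4·0.8947 + 0.55·0.1053) ≈ 0.8608
After a morphological trait='absent': P(species X) = 0.45·0.8608 / (0.45·0.8608 + 0.3·0.1392) ≈ 0.9027

0.9027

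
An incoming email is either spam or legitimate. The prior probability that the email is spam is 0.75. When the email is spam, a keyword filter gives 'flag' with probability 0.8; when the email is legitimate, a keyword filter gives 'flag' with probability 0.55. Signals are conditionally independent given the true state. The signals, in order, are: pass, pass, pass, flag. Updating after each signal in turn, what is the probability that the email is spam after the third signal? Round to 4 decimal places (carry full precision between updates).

0.2085

After 'pass': P(spam) = 0.2·0.7500 / (0.2·0.7500 + 0.45·0.2500) ≈ 0.5714
After 'pass': P(spam) = 0.2·0.5714 / (0.2·0.5714 + 0.45·0.4286) ≈ 0.3721
After 'pass': P(spam) = 0.2·0.3721 / (0.2·0.3721 + 0.45·0.6279) ≈ 0.2085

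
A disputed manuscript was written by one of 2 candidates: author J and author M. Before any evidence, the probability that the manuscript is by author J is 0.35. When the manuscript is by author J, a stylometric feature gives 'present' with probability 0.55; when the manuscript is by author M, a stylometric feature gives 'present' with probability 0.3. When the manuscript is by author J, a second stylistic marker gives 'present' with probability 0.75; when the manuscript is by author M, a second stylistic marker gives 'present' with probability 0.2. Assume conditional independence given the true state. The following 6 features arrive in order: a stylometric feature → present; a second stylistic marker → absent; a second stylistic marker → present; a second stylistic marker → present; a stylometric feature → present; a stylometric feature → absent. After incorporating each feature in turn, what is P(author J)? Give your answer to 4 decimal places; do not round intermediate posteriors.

After a stylometric feature='present': P(author J) = 0.55·0.3500 / (0.55·0.3500 + 0.3·0.6500) ≈ 0.4968
After a second stylistic marker='absent': P(author J) = 0.25·0.4968 / (0.25·0.4968 + 0.8·0.5032) ≈ 0.2358
After a second stylistic marker='present': P(author J) = 0.75·0.2358 / (0.75·0.2358 + 0.2·0.7642) ≈ 0.5364
After a second stylistic marker='present': P(author J) = 0.75·0.5364 / (0.75·0.5364 + 0.2·0.4636) ≈ 0.8127
After a stylometric feature='present': P(author J) = 0.55·0.8127 / (0.55·0.8127 + 0.3·0.1873) ≈ 0.8883
After a stylometric feature='absent': P(author J) = 0.45·0.8883 / (0.45·0.8883 + 0.7·0.1117) ≈ 0.8364

0.8364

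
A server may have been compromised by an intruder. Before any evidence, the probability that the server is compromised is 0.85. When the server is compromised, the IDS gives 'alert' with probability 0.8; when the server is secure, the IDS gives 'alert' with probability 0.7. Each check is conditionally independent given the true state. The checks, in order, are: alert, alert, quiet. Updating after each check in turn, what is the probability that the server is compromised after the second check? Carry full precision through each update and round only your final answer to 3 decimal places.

0.881

Each posterior becomes the prior for the next update.
After 'alert': P(compromised) = 0.8·0.8500 / (0.8·0.8500 + 0.7·0.1500) ≈ 0.8662
After 'alert': P(compromised) = 0.8·0.8662 / (0.8·0.8662 + 0.7·0.1338) ≈ 0.8810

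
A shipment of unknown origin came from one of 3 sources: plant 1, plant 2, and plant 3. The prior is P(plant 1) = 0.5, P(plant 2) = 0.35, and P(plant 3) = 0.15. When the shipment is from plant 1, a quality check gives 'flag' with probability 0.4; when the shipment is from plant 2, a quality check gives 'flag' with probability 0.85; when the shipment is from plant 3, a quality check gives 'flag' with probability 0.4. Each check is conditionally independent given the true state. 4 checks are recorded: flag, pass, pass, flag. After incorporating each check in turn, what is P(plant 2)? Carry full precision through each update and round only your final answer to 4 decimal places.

0.1319

After 'flag': normaliser = 0.4·0.5000 + 0.85·0.3500 + 0.4·0.1500; P(plant 1) ≈ 0.3587, P(plant 2) ≈ 0.5336, P(plant 3) ≈ 0.1076
After 'pass': normaliser = 0.6·0.3587 + 0.15·0.5336 + 0.6·0.1076; P(plant 1) ≈ 0.5981, P(plant 2) ≈ 0.2224, P(plant 3) ≈ 0.1794
After 'pass': normaliser = 0.6·0.5981 + 0.15·0.2224 + 0.6·0.1794; P(plant 1) ≈ 0.7179, P(plant 2) ≈ 0.0667, P(plant 3) ≈ 0.2154
After 'flag': normaliser = 0.4·0.7179 + 0.85·0.0667 + 0.4·0.2154; P(plant 1) ≈ 0.6678, P(plant 2) ≈ 0.1319, P(plant 3) ≈ 0.2003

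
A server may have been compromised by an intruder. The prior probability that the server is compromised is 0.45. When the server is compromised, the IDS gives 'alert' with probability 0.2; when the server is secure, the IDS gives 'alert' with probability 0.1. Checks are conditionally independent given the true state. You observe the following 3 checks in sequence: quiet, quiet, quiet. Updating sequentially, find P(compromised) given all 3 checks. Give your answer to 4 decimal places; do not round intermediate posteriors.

After 'quiet': P(compromised) = 0.8·0.4500 / (0.8·0.4500 + 0.9·0.5500) ≈ 0.4211
After 'quiet': P(compromised) = 0.8·0.4211 / (0.8·0.4211 + 0.9·0.5789) ≈ 0.3926
After 'quiet': P(compromised) = 0.8·0.3926 / (0.8·0.3926 + 0.9·0.6074) ≈ 0.3649

0.3649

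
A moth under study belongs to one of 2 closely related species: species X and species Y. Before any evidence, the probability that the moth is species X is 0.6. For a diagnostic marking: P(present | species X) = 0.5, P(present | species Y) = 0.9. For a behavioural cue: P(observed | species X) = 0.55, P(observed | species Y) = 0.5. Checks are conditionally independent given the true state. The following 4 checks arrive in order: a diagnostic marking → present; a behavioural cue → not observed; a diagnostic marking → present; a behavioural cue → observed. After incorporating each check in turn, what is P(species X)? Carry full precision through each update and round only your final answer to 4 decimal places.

0.3143

After a diagnostic marking='present': P(species X) = 0.5·0.6000 / (0.5·0.6000 + 0.9·0.4000) ≈ 0.4545
After a behavioural cue='not observed': P(species X) = 0.45·0.4545 / (0.45·0.4545 + 0.5·0.5455) ≈ 0.4286
After a diagnostic marking='present': P(species X) = 0.5·0.4286 / (0.5·0.4286 + 0.9·0.5714) ≈ 0.2941
After a behavioural cue='observed': P(species X) = 0.55·0.2941 / (0.55·0.2941 + 0.5·0.7059) ≈ 0.3143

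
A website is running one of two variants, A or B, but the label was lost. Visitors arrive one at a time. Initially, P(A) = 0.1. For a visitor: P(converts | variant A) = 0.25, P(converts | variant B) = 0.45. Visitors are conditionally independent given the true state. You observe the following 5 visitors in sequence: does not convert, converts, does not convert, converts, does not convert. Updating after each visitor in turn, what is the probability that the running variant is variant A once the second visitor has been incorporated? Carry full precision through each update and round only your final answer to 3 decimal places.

After 'does not convert': P(A) = 0.75·0.1000 / (0.75·0.1000 + 0.55·0.9000) ≈ 0.1316
After 'converts': P(A) = 0.25·0.1316 / (0.25·0.1316 + 0.45·0.8684) ≈ 0.0776

0.078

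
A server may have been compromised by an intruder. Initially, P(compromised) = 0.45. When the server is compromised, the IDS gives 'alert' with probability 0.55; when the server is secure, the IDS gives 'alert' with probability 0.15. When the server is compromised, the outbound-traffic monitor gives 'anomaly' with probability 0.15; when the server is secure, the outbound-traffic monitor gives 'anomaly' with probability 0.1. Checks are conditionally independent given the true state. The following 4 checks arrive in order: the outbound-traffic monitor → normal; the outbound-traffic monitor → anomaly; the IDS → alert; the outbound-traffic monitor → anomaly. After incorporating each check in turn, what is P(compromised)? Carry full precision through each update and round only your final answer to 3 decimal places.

After the outbound-traffic monitor='normal': P(compromised) = 0.85·0.4500 / (0.85·0.4500 + 0.9·0.5500) ≈ 0.4359
After the outbound-traffic monitor='anomaly': P(compromised) = 0.15·0.4359 / (0.15·0.4359 + 0.1·0.5641) ≈ 0.5368
After the IDS='alert': P(compromised) = 0.55·0.5368 / (0.55·0.5368 + 0.15·0.4632) ≈ 0.8095
After the outbound-traffic monitor='anomaly': P(compromised) = 0.15·0.8095 / (0.15·0.8095 + 0.1·0.1905) ≈ 0.8644

0.864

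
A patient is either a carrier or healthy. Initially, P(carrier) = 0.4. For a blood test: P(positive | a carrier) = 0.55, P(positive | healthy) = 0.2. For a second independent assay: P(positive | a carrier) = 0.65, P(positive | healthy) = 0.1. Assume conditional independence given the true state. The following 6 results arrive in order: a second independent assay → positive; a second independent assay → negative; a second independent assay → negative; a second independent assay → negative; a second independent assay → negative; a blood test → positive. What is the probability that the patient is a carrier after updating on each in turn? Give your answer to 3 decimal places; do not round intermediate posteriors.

0.214

After a second independent assay='positive': P(carrier) = 0.65·0.4000 / (0.65·0.4000 + 0.1·0.6000) ≈ 0.8125
After a second independent assay='negative': P(carrier) = 0.35·0.8125 / (0.35·0.8125 + 0.9·0.1875) ≈ 0.6276
After a second independent assay='negative': P(carrier) = 0.35·0.6276 / (0.35·0.6276 + 0.9·0.3724) ≈ 0.3959
After a second independent assay='negative': P(carrier) = 0.35·0.3959 / (0.35·0.3959 + 0.9·0.6041) ≈ 0.2031
After a second independent assay='negative': P(carrier) = 0.35·0.2031 / (0.35·0.2031 + 0.9·0.7969) ≈ 0.0902
After a blood test='positive': P(carrier) = 0.55·0.0902 / (0.55·0.0902 + 0.2·0.9098) ≈ 0.2142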